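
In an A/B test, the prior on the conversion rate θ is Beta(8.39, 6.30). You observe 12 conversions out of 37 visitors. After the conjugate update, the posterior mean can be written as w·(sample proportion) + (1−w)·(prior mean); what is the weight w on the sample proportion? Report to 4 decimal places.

The Beta prior is conjugate to a Binomial/Bernoulli likelihood; the update adds successes to α and failures to β.
Posterior mean = (α₀+k)/(α₀+β₀+n) = [n/(α₀+β₀+n)]·(k/n) + [(α₀+β₀)/(α₀+β₀+n)]·α₀/(α₀+β₀), so only n and the prior enter the weight.
The weight on the data is w = n/(α₀+β₀+n) = 37/(8.39+6.30+37) = 37/51.69 = 0.7158.

0.7158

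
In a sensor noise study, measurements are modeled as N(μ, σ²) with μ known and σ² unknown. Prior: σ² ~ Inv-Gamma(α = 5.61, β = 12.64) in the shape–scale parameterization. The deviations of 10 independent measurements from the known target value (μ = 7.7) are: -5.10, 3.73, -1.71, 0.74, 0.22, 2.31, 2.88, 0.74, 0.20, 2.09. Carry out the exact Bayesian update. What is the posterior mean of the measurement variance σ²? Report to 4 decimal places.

With known mean μ and an Inverse-Gamma(α, β) prior on σ², the Normal likelihood is conjugate: posterior is Inv-Gamma(α + n/2, β + Σ(xᵢ−μ)²/2).
Σ(xᵢ−μ)² = (-5.10)² + (3.73)² + (-1.71)² + (0.74)² + (0.22)² + (2.31)² + (2.88)² + (0.74)² + (0.20)² + (2.09)² = 62.0292.
Posterior: Inv-Gamma(5.61 + 10/2, 12.64 + 62.0292/2) = Inv-Gamma(10.61, 43.65460).
E[σ²|data] = β/(α−1) = 43.65460/9.61 = 4.5426.

4.5426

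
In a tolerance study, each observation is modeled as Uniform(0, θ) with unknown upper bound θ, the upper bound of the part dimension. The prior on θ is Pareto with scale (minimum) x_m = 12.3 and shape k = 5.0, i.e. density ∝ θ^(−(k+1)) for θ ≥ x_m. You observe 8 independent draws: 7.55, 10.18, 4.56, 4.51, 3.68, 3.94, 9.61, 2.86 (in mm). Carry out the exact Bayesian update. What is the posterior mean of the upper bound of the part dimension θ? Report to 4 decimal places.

13.3250

A Pareto(scale x_m, shape k) prior on the upper bound θ of Uniform(0, θ) is conjugate: posterior is Pareto(max(x_m, max xᵢ), k + n).
Sample maximum = 10.18; prior scale x_m = 12.3 → posterior scale = max = 12.30.
Posterior shape = 5.0 + 8 = 13.0.
E[θ|data] = k·x_m/(k−1) = 13.0·12.30/12.0 = 13.3250.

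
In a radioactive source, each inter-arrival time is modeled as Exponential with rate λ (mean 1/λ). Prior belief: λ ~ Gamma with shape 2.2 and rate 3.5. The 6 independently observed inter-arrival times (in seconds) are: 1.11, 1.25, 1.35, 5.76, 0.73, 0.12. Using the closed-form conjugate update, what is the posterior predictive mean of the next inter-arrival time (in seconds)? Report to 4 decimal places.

1.9194

With a Gamma(shape α, rate β) prior on the exponential rate λ, the posterior after n observations with total T = Σxᵢ is Gamma(α+n, β+T).
Sum of observations T = 10.32 seconds; n = 6.
Posterior: Gamma(2.2+6, 3.5+10.32) = Gamma(8.2, 13.82).
The predictive distribution for the next observation is Lomax; its mean is β/(α−1) = 13.82/7.2 = 1.9194.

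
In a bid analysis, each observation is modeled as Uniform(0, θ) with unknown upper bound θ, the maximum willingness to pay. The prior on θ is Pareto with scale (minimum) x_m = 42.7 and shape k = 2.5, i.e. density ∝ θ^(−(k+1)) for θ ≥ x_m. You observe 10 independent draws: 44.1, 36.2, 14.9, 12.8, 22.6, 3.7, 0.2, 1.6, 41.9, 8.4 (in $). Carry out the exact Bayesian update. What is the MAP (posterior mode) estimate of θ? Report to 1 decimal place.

A Pareto(scale x_m, shape k) prior on the upper bound θ of Uniform(0, θ) is conjugate: posterior is Pareto(max(x_m, max xᵢ), k + n).
Sample maximum = 44.1; prior scale x_m = 42.7 → posterior scale = max = 44.1.
Posterior shape = 2.5 + 10 = 12.5.
The Pareto density is decreasing on [x_m, ∞), so the mode is x_m = 44.1.

44.1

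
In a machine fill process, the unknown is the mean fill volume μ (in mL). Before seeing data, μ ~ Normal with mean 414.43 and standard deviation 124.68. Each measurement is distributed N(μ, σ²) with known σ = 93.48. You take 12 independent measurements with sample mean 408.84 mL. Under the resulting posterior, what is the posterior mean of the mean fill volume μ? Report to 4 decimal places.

For Normal data with known variance σ², a Normal(μ₀, σ₀²) prior on μ is conjugate. Posterior precision = 1/σ₀² + n/σ²; posterior mean is the precision-weighted average of μ₀ and x̄.
n·x̄ = 12·408.84 = 4906.08.
σ₀² = 124.68² = 15545.1024, σ² = 93.48² = 8738.5104; σ² + n·σ₀² = 8738.5104 + 12·15545.1024 = 195279.7392.
Posterior mean = (μ₀/σ₀² + n·x̄/σ²)/(1/σ₀² + n/σ²) = (σ²·μ₀ + σ₀²·n·x̄)/(σ² + n·σ₀²) = (8738.5104·414.43 + 15545.1024·4906.08)/195279.7392 = 79887016.847664/195279.7392 = 409.0901.

409.0901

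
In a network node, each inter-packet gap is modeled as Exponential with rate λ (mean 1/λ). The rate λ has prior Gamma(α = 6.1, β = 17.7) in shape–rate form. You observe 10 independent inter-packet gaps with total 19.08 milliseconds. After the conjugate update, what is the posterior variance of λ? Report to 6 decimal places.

0.011902

With a Gamma(shape α, rate β) prior on the exponential rate λ, the posterior after n observations with total T = Σxᵢ is Gamma(α+n, β+T).
Posterior: Gamma(6.1+10, 17.7+19.08) = Gamma(16.1, 36.78).
Var = α/β² = 0.011902.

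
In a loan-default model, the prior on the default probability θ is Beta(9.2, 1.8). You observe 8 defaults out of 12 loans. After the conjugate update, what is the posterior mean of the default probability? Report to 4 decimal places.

The Beta prior is conjugate to a Binomial/Bernoulli likelihood; the update adds successes to α and failures to β.
Posterior: Beta(α+k, β+n−k) = Beta(9.2+8, 1.8+4) = Beta(17.2, 5.8).
Posterior mean = α/(α+β) = 17.2/23.0 = 0.7478.

0.7478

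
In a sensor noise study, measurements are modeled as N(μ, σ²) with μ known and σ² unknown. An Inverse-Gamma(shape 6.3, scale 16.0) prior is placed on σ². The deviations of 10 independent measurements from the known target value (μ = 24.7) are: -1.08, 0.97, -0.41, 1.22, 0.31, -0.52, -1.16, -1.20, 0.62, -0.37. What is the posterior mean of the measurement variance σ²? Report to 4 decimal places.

With known mean μ and an Inverse-Gamma(α, β) prior on σ², the Normal likelihood is conjugate: posterior is Inv-Gamma(α + n/2, β + Σ(xᵢ−μ)²/2).
Σ(xᵢ−μ)² = (-1.08)² + (0.97)² + (-0.41)² + (1.22)² + (0.31)² + (-0.52)² + (-1.16)² + (-1.20)² + (0.62)² + (-0.37)² = 7.4372.
Posterior: Inv-Gamma(6.3 + 10/2, 16.0 + 7.4372/2) = Inv-Gamma(11.30, 19.71860).
E[σ²|data] = β/(α−1) = 19.71860/10.30 = 1.9144.

1.9144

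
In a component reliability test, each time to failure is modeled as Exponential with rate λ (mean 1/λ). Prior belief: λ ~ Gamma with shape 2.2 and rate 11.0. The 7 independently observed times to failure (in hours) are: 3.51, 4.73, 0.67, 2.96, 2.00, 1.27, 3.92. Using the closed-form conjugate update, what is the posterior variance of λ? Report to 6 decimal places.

With a Gamma(shape α, rate β) prior on the exponential rate λ, the posterior after n observations with total T = Σxᵢ is Gamma(α+n, β+T).
Sum of observations T = 19.06 hours; n = 7.
Posterior: Gamma(2.2+7, 11.0+19.06) = Gamma(9.2, 30.06).
Var = α/β² = 0.010181.

0.010181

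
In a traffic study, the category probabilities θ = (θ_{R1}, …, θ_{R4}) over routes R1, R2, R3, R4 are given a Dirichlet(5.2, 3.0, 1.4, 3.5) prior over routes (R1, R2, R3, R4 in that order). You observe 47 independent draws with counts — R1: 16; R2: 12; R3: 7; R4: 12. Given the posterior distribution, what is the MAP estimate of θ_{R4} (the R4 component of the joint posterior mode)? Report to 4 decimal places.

0.2585

The Dirichlet prior is conjugate to the Multinomial likelihood: each posterior αⱼ = prior αⱼ + observed count nⱼ.
Posterior concentration: (21.2, 15.0, 8.4, 15.5), total = 60.1.
Joint mode component: (α_{R4}−1)/(Σα−K) = 14.5/56.1 = 0.2585.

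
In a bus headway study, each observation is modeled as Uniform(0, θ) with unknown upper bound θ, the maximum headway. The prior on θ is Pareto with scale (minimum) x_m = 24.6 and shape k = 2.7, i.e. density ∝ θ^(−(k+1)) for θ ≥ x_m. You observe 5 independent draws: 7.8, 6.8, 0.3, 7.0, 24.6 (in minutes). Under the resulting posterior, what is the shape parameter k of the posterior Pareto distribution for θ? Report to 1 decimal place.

A Pareto(scale x_m, shape k) prior on the upper bound θ of Uniform(0, θ) is conjugate: posterior is Pareto(max(x_m, max xᵢ), k + n).
Sample maximum = 24.6; prior scale x_m = 24.6 → posterior scale = max = 24.6.
Posterior shape = 2.7 + 5 = 7.7.
Posterior shape k = 7.7.

7.7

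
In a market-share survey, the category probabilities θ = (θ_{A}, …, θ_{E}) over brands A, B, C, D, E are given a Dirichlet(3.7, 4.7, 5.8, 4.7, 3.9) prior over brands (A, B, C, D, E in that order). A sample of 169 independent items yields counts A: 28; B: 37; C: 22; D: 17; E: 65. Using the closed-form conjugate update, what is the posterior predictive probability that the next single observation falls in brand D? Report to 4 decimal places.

0.1131

The Dirichlet prior is conjugate to the Multinomial likelihood: each posterior αⱼ = prior αⱼ + observed count nⱼ.
Posterior concentration: (31.7, 41.7, 27.8, 21.7, 68.9), total = 191.8.
P(next = D | data) = α_{D}/Σα = 0.1131.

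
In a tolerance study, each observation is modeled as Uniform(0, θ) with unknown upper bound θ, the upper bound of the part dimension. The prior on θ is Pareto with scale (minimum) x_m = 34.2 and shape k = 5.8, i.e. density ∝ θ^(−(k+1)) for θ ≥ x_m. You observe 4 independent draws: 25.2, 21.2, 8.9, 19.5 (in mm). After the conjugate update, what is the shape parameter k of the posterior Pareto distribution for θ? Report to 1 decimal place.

9.8

A Pareto(scale x_m, shape k) prior on the upper bound θ of Uniform(0, θ) is conjugate: posterior is Pareto(max(x_m, max xᵢ), k + n).
Sample maximum = 25.2; prior scale x_m = 34.2 → posterior scale = max = 34.2.
Posterior shape = 5.8 + 4 = 9.8.
Posterior shape k = 9.8.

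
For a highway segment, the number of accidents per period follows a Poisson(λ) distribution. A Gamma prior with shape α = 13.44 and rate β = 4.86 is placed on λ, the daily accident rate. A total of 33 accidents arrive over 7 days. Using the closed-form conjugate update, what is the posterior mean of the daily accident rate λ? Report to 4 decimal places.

With a Gamma(shape α, rate β) prior, the Poisson likelihood is conjugate: the posterior is Gamma(α + ΣXᵢ, β + n).
Posterior: Gamma(α+S, β+n) = Gamma(13.44+33, 4.86+7) = Gamma(46.44, 11.86).
Posterior mean = α/β = 46.44/11.86 = 3.9157.

3.9157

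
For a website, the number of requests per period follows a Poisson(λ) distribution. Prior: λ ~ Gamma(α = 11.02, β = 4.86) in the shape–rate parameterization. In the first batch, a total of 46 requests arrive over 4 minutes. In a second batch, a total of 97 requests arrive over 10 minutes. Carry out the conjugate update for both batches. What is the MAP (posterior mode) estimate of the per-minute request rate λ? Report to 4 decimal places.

8.1135

With a Gamma(shape α, rate β) prior, the Poisson likelihood is conjugate: the posterior is Gamma(α + ΣXᵢ, β + n).
After batch 1: Gamma(α+S, β+n) = Gamma(11.02+46, 4.86+4) = Gamma(57.02, 8.86).
After batch 2: Gamma(α+S, β+n) = Gamma(57.02+97, 8.86+10) = Gamma(154.02, 18.86).
Mode of Gamma(α,β) for α≥1 is (α−1)/β = 153.02/18.86 = 8.1135.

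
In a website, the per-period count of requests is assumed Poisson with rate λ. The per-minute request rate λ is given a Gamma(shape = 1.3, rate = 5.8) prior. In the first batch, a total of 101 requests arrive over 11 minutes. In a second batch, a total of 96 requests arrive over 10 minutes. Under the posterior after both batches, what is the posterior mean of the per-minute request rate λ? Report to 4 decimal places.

With a Gamma(shape α, rate β) prior, the Poisson likelihood is conjugate: the posterior is Gamma(α + ΣXᵢ, β + n).
After batch 1: Gamma(α+S, β+n) = Gamma(1.3+101, 5.8+11) = Gamma(102.3, 16.8).
After batch 2: Gamma(α+S, β+n) = Gamma(102.3+96, 16.8+10) = Gamma(198.3, 26.8).
Posterior mean = α/β = 198.3/26.8 = 7.3993.

7.3993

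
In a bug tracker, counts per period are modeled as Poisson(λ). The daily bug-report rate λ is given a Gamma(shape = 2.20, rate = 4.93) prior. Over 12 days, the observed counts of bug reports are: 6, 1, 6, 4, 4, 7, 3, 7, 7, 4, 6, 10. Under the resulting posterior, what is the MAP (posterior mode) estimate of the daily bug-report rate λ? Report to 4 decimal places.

With a Gamma(shape α, rate β) prior, the Poisson likelihood is conjugate: the posterior is Gamma(α + ΣXᵢ, β + n).
Sum of counts S = 65 over n = 12 days.
Posterior: Gamma(α+S, β+n) = Gamma(2.20+65, 4.93+12) = Gamma(67.20, 16.93).
Mode of Gamma(α,β) for α≥1 is (α−1)/β = 66.20/16.93 = 3.9102.

3.9102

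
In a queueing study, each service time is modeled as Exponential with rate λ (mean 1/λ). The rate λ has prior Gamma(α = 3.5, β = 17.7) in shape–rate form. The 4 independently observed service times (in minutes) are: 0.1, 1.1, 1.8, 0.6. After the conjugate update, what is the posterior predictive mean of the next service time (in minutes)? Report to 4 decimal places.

With a Gamma(shape α, rate β) prior on the exponential rate λ, the posterior after n observations with total T = Σxᵢ is Gamma(α+n, β+T).
Sum of observations T = 3.6 minutes; n = 4.
Posterior: Gamma(3.5+4, 17.7+3.6) = Gamma(7.5, 21.3).
The predictive distribution for the next observation is Lomax; its mean is β/(α−1) = 21.3/6.5 = 3.2769.

3.2769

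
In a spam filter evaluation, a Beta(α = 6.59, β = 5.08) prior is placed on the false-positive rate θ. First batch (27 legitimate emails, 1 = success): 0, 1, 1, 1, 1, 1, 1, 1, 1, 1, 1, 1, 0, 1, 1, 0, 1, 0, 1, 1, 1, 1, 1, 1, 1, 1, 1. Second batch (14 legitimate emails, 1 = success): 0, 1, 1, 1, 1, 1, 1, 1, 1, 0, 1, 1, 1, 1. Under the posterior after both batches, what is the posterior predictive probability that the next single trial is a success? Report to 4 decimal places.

The Beta prior is conjugate to a Binomial/Bernoulli likelihood; the update adds successes to α and failures to β.
After batch 1: Beta(6.59+23, 5.08+4) = Beta(29.59, 9.08).
After batch 2: Beta(29.59+12, 9.08+2) = Beta(41.59, 11.08).
For a single future Bernoulli trial, P(success | data) = α/(α+β) = 0.7896.

0.7896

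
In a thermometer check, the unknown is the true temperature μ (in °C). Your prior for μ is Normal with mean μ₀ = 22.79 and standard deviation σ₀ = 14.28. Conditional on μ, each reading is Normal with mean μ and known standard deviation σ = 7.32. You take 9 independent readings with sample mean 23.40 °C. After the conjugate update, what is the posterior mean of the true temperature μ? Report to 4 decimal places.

23.3827

For Normal data with known variance σ², a Normal(μ₀, σ₀²) prior on μ is conjugate. Posterior precision = 1/σ₀² + n/σ²; posterior mean is the precision-weighted average of μ₀ and x̄.
n·x̄ = 9·23.40 = 210.6.
σ₀² = 14.28² = 203.9184, σ² = 7.32² = 53.5824; σ² + n·σ₀² = 53.5824 + 9·203.9184 = 1888.848.
Posterior mean = (μ₀/σ₀² + n·x̄/σ²)/(1/σ₀² + n/σ²) = (σ²·μ₀ + σ₀²·n·x̄)/(σ² + n·σ₀²) = (53.5824·22.79 + 203.9184·210.6)/1888.848 = 44166.357936/1888.848 = 23.3827.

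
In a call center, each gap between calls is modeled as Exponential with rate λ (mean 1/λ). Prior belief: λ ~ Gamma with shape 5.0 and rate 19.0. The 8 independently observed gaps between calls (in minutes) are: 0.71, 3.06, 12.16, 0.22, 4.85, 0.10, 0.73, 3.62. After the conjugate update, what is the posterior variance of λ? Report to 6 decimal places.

With a Gamma(shape α, rate β) prior on the exponential rate λ, the posterior after n observations with total T = Σxᵢ is Gamma(α+n, β+T).
Sum of observations T = 25.45 minutes; n = 8.
Posterior: Gamma(5.0+8, 19.0+25.45) = Gamma(13.0, 44.45).
Var = α/β² = 0.006580.

0.006580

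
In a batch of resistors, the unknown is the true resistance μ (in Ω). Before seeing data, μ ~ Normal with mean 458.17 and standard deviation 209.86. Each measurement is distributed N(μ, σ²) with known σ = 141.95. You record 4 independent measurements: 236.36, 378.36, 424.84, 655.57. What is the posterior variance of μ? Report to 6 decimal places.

4520.405060

For Normal data with known variance σ², a Normal(μ₀, σ₀²) prior on μ is conjugate. Posterior precision = 1/σ₀² + n/σ²; posterior mean is the precision-weighted average of μ₀ and x̄.
σ₀² = 209.86² = 44041.2196, σ² = 141.95² = 20149.8025; σ² + n·σ₀² = 20149.8025 + 4·44041.2196 = 196314.6809.
Posterior precision = 1/σ₀² + n/σ² = 1/44041.2196 + 4/20149.8025 = (σ² + n·σ₀²)/(σ₀²σ²) = 196314.6809/(44041.2196·20149.8025); posterior variance σₙ² = σ₀²σ²/(σ² + n·σ₀²) = 44041.2196·20149.8025/196314.6809 = 4520.405060.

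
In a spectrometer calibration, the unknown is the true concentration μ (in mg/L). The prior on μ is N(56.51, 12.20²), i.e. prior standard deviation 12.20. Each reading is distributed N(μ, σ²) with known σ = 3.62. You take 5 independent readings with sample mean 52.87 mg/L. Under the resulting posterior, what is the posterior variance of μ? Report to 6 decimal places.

For Normal data with known variance σ², a Normal(μ₀, σ₀²) prior on μ is conjugate. Posterior precision = 1/σ₀² + n/σ²; posterior mean is the precision-weighted average of μ₀ and x̄.
σ₀² = 12.20² = 148.84, σ² = 3.62² = 13.1044; σ² + n·σ₀² = 13.1044 + 5·148.84 = 757.3044.
Posterior precision = 1/σ₀² + n/σ² = 1/148.84 + 5/13.1044 = (σ² + n·σ₀²)/(σ₀²σ²) = 757.3044/(148.84·13.1044); posterior variance σₙ² = σ₀²σ²/(σ² + n·σ₀²) = 148.84·13.1044/757.3044 = 2.575528.

2.575528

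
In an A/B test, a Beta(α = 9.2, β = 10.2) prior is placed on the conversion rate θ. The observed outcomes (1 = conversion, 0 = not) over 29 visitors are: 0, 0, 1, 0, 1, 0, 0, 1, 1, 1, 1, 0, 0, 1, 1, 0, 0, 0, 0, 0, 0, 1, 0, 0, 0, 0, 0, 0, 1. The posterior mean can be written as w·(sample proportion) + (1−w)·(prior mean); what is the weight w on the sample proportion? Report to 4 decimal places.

0.5992

The Beta prior is conjugate to a Binomial/Bernoulli likelihood; the update adds successes to α and failures to β.
Posterior mean = (α₀+k)/(α₀+β₀+n) = [n/(α₀+β₀+n)]·(k/n) + [(α₀+β₀)/(α₀+β₀+n)]·α₀/(α₀+β₀), so only n and the prior enter the weight.
The weight on the data is w = n/(α₀+β₀+n) = 29/(9.2+10.2+29) = 29/48.4 = 0.5992.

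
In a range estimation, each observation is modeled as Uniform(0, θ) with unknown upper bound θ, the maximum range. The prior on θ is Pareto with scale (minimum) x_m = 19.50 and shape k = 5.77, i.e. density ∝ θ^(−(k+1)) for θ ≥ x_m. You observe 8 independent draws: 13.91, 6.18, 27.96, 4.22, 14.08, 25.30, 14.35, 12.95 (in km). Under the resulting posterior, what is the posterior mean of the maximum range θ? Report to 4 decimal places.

A Pareto(scale x_m, shape k) prior on the upper bound θ of Uniform(0, θ) is conjugate: posterior is Pareto(max(x_m, max xᵢ), k + n).
Sample maximum = 27.96; prior scale x_m = 19.50 → posterior scale = max = 27.96.
Posterior shape = 5.77 + 8 = 13.77.
E[θ|data] = k·x_m/(k−1) = 13.77·27.96/12.77 = 30.1495.

30.1495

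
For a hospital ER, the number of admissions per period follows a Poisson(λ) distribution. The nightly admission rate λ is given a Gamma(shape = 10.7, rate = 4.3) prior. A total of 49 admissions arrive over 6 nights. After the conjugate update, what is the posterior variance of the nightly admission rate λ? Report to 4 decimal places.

With a Gamma(shape α, rate β) prior, the Poisson likelihood is conjugate: the posterior is Gamma(α + ΣXᵢ, β + n).
Posterior: Gamma(α+S, β+n) = Gamma(10.7+49, 4.3+6) = Gamma(59.7, 10.3).
Var = α/β² = 59.7/10.3² = 0.5627.

0.5627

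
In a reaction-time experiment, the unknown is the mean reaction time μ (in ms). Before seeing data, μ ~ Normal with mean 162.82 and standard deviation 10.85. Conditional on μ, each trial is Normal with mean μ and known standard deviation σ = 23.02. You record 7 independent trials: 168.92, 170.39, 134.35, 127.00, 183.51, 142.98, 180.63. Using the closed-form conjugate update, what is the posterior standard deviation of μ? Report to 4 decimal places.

6.7878

For Normal data with known variance σ², a Normal(μ₀, σ₀²) prior on μ is conjugate. Posterior precision = 1/σ₀² + n/σ²; posterior mean is the precision-weighted average of μ₀ and x̄.
σ₀² = 10.85² = 117.7225, σ² = 23.02² = 529.9204; σ² + n·σ₀² = 529.9204 + 7·117.7225 = 1353.9779.
Posterior precision = 1/σ₀² + n/σ² = 1/117.7225 + 7/529.9204 = (σ² + n·σ₀²)/(σ₀²σ²) = 1353.9779/(117.7225·529.9204); posterior variance σₙ² = σ₀²σ²/(σ² + n·σ₀²) = 117.7225·529.9204/1353.9779 = 46.074278.
Posterior SD = √σₙ² = √(117.7225·529.9204/1353.9779) = 6.7878.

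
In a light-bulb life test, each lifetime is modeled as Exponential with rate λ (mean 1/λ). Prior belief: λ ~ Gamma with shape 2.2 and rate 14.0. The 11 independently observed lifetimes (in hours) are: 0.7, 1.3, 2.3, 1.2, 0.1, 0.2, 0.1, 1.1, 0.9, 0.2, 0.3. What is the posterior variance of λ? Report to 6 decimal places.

0.026307

With a Gamma(shape α, rate β) prior on the exponential rate λ, the posterior after n observations with total T = Σxᵢ is Gamma(α+n, β+T).
Sum of observations T = 8.4 hours; n = 11.
Posterior: Gamma(2.2+11, 14.0+8.4) = Gamma(13.2, 22.4).
Var = α/β² = 0.026307.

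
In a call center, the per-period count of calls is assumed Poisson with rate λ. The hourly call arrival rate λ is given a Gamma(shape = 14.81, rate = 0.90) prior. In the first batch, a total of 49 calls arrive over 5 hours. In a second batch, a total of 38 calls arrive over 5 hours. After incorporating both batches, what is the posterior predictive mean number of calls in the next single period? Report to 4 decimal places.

9.3404

With a Gamma(shape α, rate β) prior, the Poisson likelihood is conjugate: the posterior is Gamma(α + ΣXᵢ, β + n).
After batch 1: Gamma(α+S, β+n) = Gamma(14.81+49, 0.90+5) = Gamma(63.81, 5.90).
After batch 2: Gamma(α+S, β+n) = Gamma(63.81+38, 5.90+5) = Gamma(101.81, 10.90).
The predictive distribution for one future period is NegBinom with mean α/β = 9.3404.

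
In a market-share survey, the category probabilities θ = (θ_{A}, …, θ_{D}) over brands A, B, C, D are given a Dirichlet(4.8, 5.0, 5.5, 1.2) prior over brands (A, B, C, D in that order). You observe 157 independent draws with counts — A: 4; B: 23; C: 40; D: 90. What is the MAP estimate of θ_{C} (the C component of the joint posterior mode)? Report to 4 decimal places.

The Dirichlet prior is conjugate to the Multinomial likelihood: each posterior αⱼ = prior αⱼ + observed count nⱼ.
Posterior concentration: (8.8, 28.0, 45.5, 91.2), total = 173.5.
Joint mode component: (α_{C}−1)/(Σα−K) = 44.5/169.5 = 0.2625.

0.2625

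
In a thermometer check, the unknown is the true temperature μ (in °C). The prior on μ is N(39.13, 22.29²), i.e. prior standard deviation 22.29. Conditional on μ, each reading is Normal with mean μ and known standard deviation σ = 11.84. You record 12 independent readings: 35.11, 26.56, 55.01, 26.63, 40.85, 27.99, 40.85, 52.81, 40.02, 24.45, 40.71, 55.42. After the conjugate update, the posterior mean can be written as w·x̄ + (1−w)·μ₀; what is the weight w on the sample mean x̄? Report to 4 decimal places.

0.9770

For Normal data with known variance σ², a Normal(μ₀, σ₀²) prior on μ is conjugate. Posterior precision = 1/σ₀² + n/σ²; posterior mean is the precision-weighted average of μ₀ and x̄.
σ₀² = 22.29² = 496.8441, σ² = 11.84² = 140.1856. Prior precision 1/σ₀² = 1/496.8441; data precision n/σ² = 12/140.1856.
w = (n/σ²)/(1/σ₀² + n/σ²) = n·σ₀²/(σ² + n·σ₀²) = 12·496.8441/(140.1856 + 12·496.8441) = 5962.1292/6102.3148 = 0.9770.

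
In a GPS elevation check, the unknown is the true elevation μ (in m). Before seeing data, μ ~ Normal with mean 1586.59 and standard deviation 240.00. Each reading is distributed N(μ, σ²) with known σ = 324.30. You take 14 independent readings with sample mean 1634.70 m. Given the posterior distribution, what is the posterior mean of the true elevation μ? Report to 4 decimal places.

1629.1494

For Normal data with known variance σ², a Normal(μ₀, σ₀²) prior on μ is conjugate. Posterior precision = 1/σ₀² + n/σ²; posterior mean is the precision-weighted average of μ₀ and x̄.
n·x̄ = 14·1634.70 = 22885.8.
σ₀² = 240.00² = 57600, σ² = 324.30² = 105170.49; σ² + n·σ₀² = 105170.49 + 14·57600 = 911570.49.
Posterior mean = (μ₀/σ₀² + n·x̄/σ²)/(1/σ₀² + n/σ²) = (σ²·μ₀ + σ₀²·n·x̄)/(σ² + n·σ₀²) = (105170.49·1586.59 + 57600·22885.8)/911570.49 = 1485084527.7291/911570.49 = 1629.1494.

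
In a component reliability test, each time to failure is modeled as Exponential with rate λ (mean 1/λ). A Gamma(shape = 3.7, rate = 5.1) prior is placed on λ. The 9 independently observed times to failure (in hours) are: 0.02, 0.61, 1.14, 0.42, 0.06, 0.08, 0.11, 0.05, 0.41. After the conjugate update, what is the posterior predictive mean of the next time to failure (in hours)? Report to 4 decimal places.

0.6838

With a Gamma(shape α, rate β) prior on the exponential rate λ, the posterior after n observations with total T = Σxᵢ is Gamma(α+n, β+T).
Sum of observations T = 2.90 hours; n = 9.
Posterior: Gamma(3.7+9, 5.1+2.90) = Gamma(12.7, 8.00).
The predictive distribution for the next observation is Lomax; its mean is β/(α−1) = 8.00/11.7 = 0.6838.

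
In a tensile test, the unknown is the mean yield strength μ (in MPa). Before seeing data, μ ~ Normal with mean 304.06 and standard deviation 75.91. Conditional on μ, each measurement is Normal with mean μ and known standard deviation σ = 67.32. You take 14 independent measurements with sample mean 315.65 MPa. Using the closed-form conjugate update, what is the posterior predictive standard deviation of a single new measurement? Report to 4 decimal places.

For Normal data with known variance σ², a Normal(μ₀, σ₀²) prior on μ is conjugate. Posterior precision = 1/σ₀² + n/σ²; posterior mean is the precision-weighted average of μ₀ and x̄.
σ₀² = 75.91² = 5762.3281, σ² = 67.32² = 4531.9824; σ² + n·σ₀² = 4531.9824 + 14·5762.3281 = 85204.5758.
Posterior precision = 1/σ₀² + n/σ² = 1/5762.3281 + 14/4531.9824 = (σ² + n·σ₀²)/(σ₀²σ²) = 85204.5758/(5762.3281·4531.9824); posterior variance σₙ² = σ₀²σ²/(σ² + n·σ₀²) = 5762.3281·4531.9824/85204.5758 = 306.494919.
Predictive variance for one new observation = σₙ² + σ² = 5762.3281·4531.9824/85204.5758 + 4531.9824 = σ²·(σ₀² + 85204.5758)/85204.5758 = 4531.9824·90966.9039/85204.5758 = 4838.477319; SD = √(4531.9824·90966.9039/85204.5758) = 69.5592.

69.5592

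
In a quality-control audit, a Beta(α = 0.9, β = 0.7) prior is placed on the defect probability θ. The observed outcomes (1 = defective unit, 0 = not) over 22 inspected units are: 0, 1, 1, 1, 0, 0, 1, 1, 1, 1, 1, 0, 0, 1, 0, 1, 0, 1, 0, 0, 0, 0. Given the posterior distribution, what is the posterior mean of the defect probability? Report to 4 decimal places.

0.5042

The Beta prior is conjugate to a Binomial/Bernoulli likelihood; the update adds successes to α and failures to β.
Posterior: Beta(α+k, β+n−k) = Beta(0.9+11, 0.7+11) = Beta(11.9, 11.7).
Posterior mean = α/(α+β) = 11.9/23.6 = 0.5042.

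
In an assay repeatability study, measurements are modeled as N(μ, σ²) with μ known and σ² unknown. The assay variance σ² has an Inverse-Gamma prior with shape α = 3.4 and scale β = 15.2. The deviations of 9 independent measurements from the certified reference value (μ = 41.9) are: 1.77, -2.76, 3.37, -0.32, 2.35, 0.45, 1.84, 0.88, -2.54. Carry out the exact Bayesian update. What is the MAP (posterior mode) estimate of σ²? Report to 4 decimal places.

With known mean μ and an Inverse-Gamma(α, β) prior on σ², the Normal likelihood is conjugate: posterior is Inv-Gamma(α + n/2, β + Σ(xᵢ−μ)²/2).
Σ(xᵢ−μ)² = (1.77)² + (-2.76)² + (3.37)² + (-0.32)² + (2.35)² + (0.45)² + (1.84)² + (0.88)² + (-2.54)² = 38.5464.
Posterior: Inv-Gamma(3.4 + 9/2, 15.2 + 38.5464/2) = Inv-Gamma(7.90, 34.47320).
Mode = β/(α+1) = 34.47320/8.90 = 3.8734.

3.8734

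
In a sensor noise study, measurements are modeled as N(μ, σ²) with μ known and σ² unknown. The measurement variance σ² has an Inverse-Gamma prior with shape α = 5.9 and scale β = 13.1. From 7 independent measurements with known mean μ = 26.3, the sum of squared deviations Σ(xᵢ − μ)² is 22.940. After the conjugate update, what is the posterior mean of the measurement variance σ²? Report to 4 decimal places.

2.9250

With known mean μ and an Inverse-Gamma(α, β) prior on σ², the Normal likelihood is conjugate: posterior is Inv-Gamma(α + n/2, β + Σ(xᵢ−μ)²/2).
Posterior: Inv-Gamma(5.9 + 7/2, 13.1 + 22.940/2) = Inv-Gamma(9.40, 24.5700).
E[σ²|data] = β/(α−1) = 24.5700/8.40 = 2.9250.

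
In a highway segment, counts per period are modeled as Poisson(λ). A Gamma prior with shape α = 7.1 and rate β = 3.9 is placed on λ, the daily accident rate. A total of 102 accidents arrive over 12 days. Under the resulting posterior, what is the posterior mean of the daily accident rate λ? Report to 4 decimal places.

6.8616

With a Gamma(shape α, rate β) prior, the Poisson likelihood is conjugate: the posterior is Gamma(α + ΣXᵢ, β + n).
Posterior: Gamma(α+S, β+n) = Gamma(7.1+102, 3.9+12) = Gamma(109.1, 15.9).
Posterior mean = α/β = 109.1/15.9 = 6.8616.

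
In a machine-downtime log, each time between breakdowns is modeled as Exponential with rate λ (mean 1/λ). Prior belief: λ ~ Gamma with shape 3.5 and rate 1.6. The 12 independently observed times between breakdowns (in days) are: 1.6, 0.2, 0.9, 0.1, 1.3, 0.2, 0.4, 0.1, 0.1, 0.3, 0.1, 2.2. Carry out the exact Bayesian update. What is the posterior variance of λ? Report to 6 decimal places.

With a Gamma(shape α, rate β) prior on the exponential rate λ, the posterior after n observations with total T = Σxᵢ is Gamma(α+n, β+T).
Sum of observations T = 7.5 days; n = 12.
Posterior: Gamma(3.5+12, 1.6+7.5) = Gamma(15.5, 9.1).
Var = α/β² = 0.187175.

0.187175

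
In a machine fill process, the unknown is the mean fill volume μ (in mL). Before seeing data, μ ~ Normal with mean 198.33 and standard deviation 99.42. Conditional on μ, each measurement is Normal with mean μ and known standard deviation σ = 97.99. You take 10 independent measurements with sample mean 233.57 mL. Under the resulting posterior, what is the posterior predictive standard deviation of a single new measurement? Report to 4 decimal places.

102.3583

For Normal data with known variance σ², a Normal(μ₀, σ₀²) prior on μ is conjugate. Posterior precision = 1/σ₀² + n/σ²; posterior mean is the precision-weighted average of μ₀ and x̄.
σ₀² = 99.42² = 9884.3364, σ² = 97.99² = 9602.0401; σ² + n·σ₀² = 9602.0401 + 10·9884.3364 = 108445.4041.
Posterior precision = 1/σ₀² + n/σ² = 1/9884.3364 + 10/9602.0401 = (σ² + n·σ₀²)/(σ₀²σ²) = 108445.4041/(9884.3364·9602.0401); posterior variance σₙ² = σ₀²σ²/(σ² + n·σ₀²) = 9884.3364·9602.0401/108445.4041 = 875.185032.
Predictive variance for one new observation = σₙ² + σ² = 9884.3364·9602.0401/108445.4041 + 9602.0401 = σ²·(σ₀² + 108445.4041)/108445.4041 = 9602.0401·118329.7405/108445.4041 = 10477.225132; SD = √(9602.0401·118329.7405/108445.4041) = 102.3583.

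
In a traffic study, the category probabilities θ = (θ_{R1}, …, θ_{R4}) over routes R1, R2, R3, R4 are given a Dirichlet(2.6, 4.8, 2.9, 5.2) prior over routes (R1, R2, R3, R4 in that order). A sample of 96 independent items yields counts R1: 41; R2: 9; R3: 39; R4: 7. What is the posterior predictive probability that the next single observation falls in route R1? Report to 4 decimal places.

0.3910

The Dirichlet prior is conjugate to the Multinomial likelihood: each posterior αⱼ = prior αⱼ + observed count nⱼ.
Posterior concentration: (43.6, 13.8, 41.9, 12.2), total = 111.5.
P(next = R1 | data) = α_{R1}/Σα = 0.3910.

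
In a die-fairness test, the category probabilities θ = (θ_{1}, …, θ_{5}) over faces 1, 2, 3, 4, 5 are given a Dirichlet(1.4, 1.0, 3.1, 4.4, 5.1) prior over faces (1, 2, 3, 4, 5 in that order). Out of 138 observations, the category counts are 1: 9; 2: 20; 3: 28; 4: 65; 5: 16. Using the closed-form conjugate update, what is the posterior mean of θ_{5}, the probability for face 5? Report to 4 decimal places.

The Dirichlet prior is conjugate to the Multinomial likelihood: each posterior αⱼ = prior αⱼ + observed count nⱼ.
Posterior concentration: (10.4, 21.0, 31.1, 69.4, 21.1), total = 153.0.
E[θ_{5}|data] = α_{5}/Σα = 21.1/153.0 = 0.1379.

0.1379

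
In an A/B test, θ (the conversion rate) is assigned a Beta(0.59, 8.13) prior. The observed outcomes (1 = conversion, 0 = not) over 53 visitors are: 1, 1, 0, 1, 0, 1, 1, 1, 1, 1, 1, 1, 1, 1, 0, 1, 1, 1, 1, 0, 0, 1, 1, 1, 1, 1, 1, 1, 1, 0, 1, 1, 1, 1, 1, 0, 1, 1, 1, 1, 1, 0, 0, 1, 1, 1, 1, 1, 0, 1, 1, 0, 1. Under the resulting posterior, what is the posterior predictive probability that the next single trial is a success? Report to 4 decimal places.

The Beta prior is conjugate to a Binomial/Bernoulli likelihood; the update adds successes to α and failures to β.
Posterior: Beta(α+k, β+n−k) = Beta(0.59+42, 8.13+11) = Beta(42.59, 19.13).
For a single future Bernoulli trial, P(success | data) = α/(α+β) = 0.6901.

0.6901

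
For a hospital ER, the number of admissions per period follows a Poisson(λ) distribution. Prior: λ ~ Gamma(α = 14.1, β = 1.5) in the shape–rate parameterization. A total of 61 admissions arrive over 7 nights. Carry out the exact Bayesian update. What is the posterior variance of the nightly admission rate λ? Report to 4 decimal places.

1.0394

With a Gamma(shape α, rate β) prior, the Poisson likelihood is conjugate: the posterior is Gamma(α + ΣXᵢ, β + n).
Posterior: Gamma(α+S, β+n) = Gamma(14.1+61, 1.5+7) = Gamma(75.1, 8.5).
Var = α/β² = 75.1/8.5² = 1.0394.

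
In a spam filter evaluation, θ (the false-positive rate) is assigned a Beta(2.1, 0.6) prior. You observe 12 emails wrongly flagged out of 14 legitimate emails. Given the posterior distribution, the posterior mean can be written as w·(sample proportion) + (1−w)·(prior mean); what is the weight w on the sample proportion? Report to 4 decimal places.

The Beta prior is conjugate to a Binomial/Bernoulli likelihood; the update adds successes to α and failures to β.
Posterior mean = (α₀+k)/(α₀+β₀+n) = [n/(α₀+β₀+n)]·(k/n) + [(α₀+β₀)/(α₀+β₀+n)]·α₀/(α₀+β₀), so only n and the prior enter the weight.
The weight on the data is w = n/(α₀+β₀+n) = 14/(2.1+0.6+14) = 14/16.7 = 0.8383.

0.8383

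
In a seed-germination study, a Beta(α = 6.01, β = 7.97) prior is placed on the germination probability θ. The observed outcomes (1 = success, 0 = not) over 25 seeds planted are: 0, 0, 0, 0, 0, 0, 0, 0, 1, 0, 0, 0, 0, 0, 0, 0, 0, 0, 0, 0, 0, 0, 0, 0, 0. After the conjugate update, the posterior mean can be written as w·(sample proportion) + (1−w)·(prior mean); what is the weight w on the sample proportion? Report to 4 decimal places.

0.6414

The Beta prior is conjugate to a Binomial/Bernoulli likelihood; the update adds successes to α and failures to β.
Posterior mean = (α₀+k)/(α₀+β₀+n) = [n/(α₀+β₀+n)]·(k/n) + [(α₀+β₀)/(α₀+β₀+n)]·α₀/(α₀+β₀), so only n and the prior enter the weight.
The weight on the data is w = n/(α₀+β₀+n) = 25/(6.01+7.97+25) = 25/38.98 = 0.6414.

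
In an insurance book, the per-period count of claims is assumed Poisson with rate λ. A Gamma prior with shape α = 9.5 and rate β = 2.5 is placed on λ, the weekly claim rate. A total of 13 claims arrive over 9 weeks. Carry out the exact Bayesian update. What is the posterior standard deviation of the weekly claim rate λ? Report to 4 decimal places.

0.4125

With a Gamma(shape α, rate β) prior, the Poisson likelihood is conjugate: the posterior is Gamma(α + ΣXᵢ, β + n).
Posterior: Gamma(α+S, β+n) = Gamma(9.5+13, 2.5+9) = Gamma(22.5, 11.5).
SD = √α/β = √22.5/11.5 = 0.4125.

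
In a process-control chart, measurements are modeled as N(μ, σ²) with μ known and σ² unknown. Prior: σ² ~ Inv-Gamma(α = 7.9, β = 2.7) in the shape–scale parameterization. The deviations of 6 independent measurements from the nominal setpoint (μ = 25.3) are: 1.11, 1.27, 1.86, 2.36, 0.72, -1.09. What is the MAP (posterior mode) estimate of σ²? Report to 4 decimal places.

0.7975

With known mean μ and an Inverse-Gamma(α, β) prior on σ², the Normal likelihood is conjugate: posterior is Inv-Gamma(α + n/2, β + Σ(xᵢ−μ)²/2).
Σ(xᵢ−μ)² = (1.11)² + (1.27)² + (1.86)² + (2.36)² + (0.72)² + (-1.09)² = 13.5807.
Posterior: Inv-Gamma(7.9 + 6/2, 2.7 + 13.5807/2) = Inv-Gamma(10.90, 9.49035).
Mode = β/(α+1) = 9.49035/11.90 = 0.7975.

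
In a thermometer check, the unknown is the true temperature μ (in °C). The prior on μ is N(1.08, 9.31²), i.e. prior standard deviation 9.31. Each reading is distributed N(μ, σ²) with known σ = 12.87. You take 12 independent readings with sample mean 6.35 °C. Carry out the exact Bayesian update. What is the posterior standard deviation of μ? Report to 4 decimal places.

For Normal data with known variance σ², a Normal(μ₀, σ₀²) prior on μ is conjugate. Posterior precision = 1/σ₀² + n/σ²; posterior mean is the precision-weighted average of μ₀ and x̄.
σ₀² = 9.31² = 86.6761, σ² = 12.87² = 165.6369; σ² + n·σ₀² = 165.6369 + 12·86.6761 = 1205.7501.
Posterior precision = 1/σ₀² + n/σ² = 1/86.6761 + 12/165.6369 = (σ² + n·σ₀²)/(σ₀²σ²) = 1205.7501/(86.6761·165.6369); posterior variance σₙ² = σ₀²σ²/(σ² + n·σ₀²) = 86.6761·165.6369/1205.7501 = 11.906912.
Posterior SD = √σₙ² = √(86.6761·165.6369/1205.7501) = 3.4506.

3.4506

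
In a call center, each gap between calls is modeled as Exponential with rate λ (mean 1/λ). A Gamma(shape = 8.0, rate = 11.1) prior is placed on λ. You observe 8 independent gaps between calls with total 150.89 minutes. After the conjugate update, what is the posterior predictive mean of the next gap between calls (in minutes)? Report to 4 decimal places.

With a Gamma(shape α, rate β) prior on the exponential rate λ, the posterior after n observations with total T = Σxᵢ is Gamma(α+n, β+T).
Posterior: Gamma(8.0+8, 11.1+150.89) = Gamma(16.0, 161.99).
The predictive distribution for the next observation is Lomax; its mean is β/(α−1) = 161.99/15.0 = 10.7993.

10.7993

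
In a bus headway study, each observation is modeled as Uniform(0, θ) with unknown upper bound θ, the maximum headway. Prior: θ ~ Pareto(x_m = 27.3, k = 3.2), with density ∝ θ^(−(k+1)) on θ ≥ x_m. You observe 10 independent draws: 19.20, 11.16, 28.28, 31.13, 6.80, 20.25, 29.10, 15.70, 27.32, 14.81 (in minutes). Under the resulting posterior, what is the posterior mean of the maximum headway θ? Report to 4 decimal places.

A Pareto(scale x_m, shape k) prior on the upper bound θ of Uniform(0, θ) is conjugate: posterior is Pareto(max(x_m, max xᵢ), k + n).
Sample maximum = 31.13; prior scale x_m = 27.3 → posterior scale = max = 31.13.
Posterior shape = 3.2 + 10 = 13.2.
E[θ|data] = k·x_m/(k−1) = 13.2·31.13/12.2 = 33.6816.

33.6816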